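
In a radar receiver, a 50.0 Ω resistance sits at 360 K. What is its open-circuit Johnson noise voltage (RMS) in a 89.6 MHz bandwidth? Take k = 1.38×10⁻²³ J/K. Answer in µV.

V_n = √(4kTRB)
4kTRB = 4 × 1.38×10⁻²³ × 360 × 5.00×10¹ × 8.96×10⁷ = 8.90×10⁻¹¹ V²
V_n = √(8.90×10⁻¹¹) = 9.44×10⁻⁶ V = 9.44 µV

9.44 µV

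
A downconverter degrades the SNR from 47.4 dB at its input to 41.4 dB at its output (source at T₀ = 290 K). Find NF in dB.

NF (dB) = SNR_in(dB) − SNR_out(dB) when the source is at T₀
NF = 47.4 − 41.4 = 6.0 dB

6.0 dB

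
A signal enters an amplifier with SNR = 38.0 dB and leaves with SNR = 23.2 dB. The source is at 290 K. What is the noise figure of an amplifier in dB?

14.8 dB

NF (dB) = SNR_in(dB) − SNR_out(dB) when the source is at T₀
NF = 38.0 − 23.2 = 14.8 dB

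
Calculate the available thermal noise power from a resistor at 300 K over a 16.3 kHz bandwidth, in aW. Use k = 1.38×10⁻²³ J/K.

67.5 aW

P_n = kTB = 1.38×10⁻²³ × 300 × 1.63×10⁴ = 6.75×10⁻¹⁷ W = 67.5 aW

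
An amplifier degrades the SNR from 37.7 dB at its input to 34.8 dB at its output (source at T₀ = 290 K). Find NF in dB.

NF (dB) = SNR_in(dB) − SNR_out(dB) when the source is at T₀
NF = 37.7 − 34.8 = 2.9 dB

2.9 dB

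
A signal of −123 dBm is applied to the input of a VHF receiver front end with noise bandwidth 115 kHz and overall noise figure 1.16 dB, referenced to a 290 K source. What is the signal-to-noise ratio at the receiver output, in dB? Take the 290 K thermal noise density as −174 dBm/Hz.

Noise floor: N = −174 + 10 log₁₀(B) + NF
10 log₁₀(1.15×10⁵) = 50.61 dB
N = −174 + 50.61 + 1.16 = −122.23 dBm
SNR = P_sig − N = −123 − (−122.23) = −0.77 dB → −0.8 dB

−0.8 dB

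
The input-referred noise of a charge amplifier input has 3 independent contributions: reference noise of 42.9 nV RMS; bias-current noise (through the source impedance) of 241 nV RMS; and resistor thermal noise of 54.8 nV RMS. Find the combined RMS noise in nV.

Uncorrelated sources add in power (mean-square): V_tot = √(ΣV_i²)
V_tot = √[(4.29×10⁻⁸)² + (2.41×10⁻⁷)² + (5.48×10⁻⁸)²] = 2.51×10⁻⁷ V = 251 nV

251 nV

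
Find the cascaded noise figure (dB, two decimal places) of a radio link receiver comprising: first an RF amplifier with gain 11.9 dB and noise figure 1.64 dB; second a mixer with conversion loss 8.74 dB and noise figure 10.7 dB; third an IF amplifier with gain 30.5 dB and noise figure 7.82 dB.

6.62 dB

Convert to linear (a loss of L dB is a gain of −L dB): F_i = 10^(NF_i/10), G_i = 10^(G_i,dB/10)
  Stage 1: F_1 = 10^(1.64/10) = 1.459, G_1 = 10^(11.9/10) = 15.49
  Stage 2: F_2 = 10^(10.7/10) = 11.75, G_2 = 10^(−8.74/10) = 0.1337
  Stage 3: F_3 = 10^(7.82/10) = 6.053, G_3 = 10^(30.5/10) = 1122
Friis cascade:
  F = 1.459 + (11.75 − 1)/15.49 + (6.053 − 1)/2.070 = 4.594
NF = 10 log₁₀(4.594) = 6.62 dB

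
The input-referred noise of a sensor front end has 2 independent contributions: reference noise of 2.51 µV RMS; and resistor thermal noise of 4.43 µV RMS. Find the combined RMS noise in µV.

Uncorrelated sources add in power (mean-square): V_tot = √(ΣV_i²)
V_tot = √[(2.51×10⁻⁶)² + (4.43×10⁻⁶)²] = 5.09×10⁻⁶ V = 5.09 µV

5.09 µV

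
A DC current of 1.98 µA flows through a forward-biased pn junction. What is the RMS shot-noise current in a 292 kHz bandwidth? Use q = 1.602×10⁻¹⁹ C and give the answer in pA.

430 pA

I_n = √(2qI·B)
2qI·B = 2 × 1.602×10⁻¹⁹ × 1.98×10⁻⁶ × 2.92×10⁵ = 1.85×10⁻¹⁹ A²
I_n = √(1.85×10⁻¹⁹) = 4.30×10⁻¹⁰ A = 430 pA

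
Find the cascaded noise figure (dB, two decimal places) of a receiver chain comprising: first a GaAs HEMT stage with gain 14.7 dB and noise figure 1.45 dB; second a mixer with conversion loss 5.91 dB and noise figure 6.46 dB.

Convert to linear (a loss of L dB is a gain of −L dB): F_i = 10^(NF_i/10), G_i = 10^(G_i,dB/10)
  Stage 1: F_1 = 10^(1.45/10) = 1.396, G_1 = 10^(14.7/10) = 29.51
  Stage 2: F_2 = 10^(6.46/10) = 4.426, G_2 = 10^(−5.91/10) = 0.2564
Friis cascade:
  F = 1.396 + (4.426 − 1)/29.51 = 1.512
NF = 10 log₁₀(1.512) = 1.80 dB

1.80 dB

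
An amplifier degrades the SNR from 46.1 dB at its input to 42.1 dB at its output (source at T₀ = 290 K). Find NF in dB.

NF (dB) = SNR_in(dB) − SNR_out(dB) when the source is at T₀
NF = 46.1 − 42.1 = 4.0 dB

4.0 dB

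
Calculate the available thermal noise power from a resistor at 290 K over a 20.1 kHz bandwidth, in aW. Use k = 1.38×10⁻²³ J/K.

80.4 aW

P_n = kTB = 1.38×10⁻²³ × 290 × 2.01×10⁴ = 8.04×10⁻¹⁷ W = 80.4 aW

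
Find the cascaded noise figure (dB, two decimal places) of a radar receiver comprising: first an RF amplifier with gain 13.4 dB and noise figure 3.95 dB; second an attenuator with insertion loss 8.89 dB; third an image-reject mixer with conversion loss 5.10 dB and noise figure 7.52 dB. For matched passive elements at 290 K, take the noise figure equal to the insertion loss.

Convert to linear (a loss of L dB is a gain of −L dB): F_i = 10^(NF_i/10), G_i = 10^(G_i,dB/10)
  Stage 1: F_1 = 10^(3.95/10) = 2.483, G_1 = 10^(13.4/10) = 21.88
  Stage 2: F_2 = 10^(8.89/10) = 7.745, G_2 = 10^(−8.89/10) = 0.1291
  Stage 3: F_3 = 10^(7.52/10) = 5.649, G_3 = 10^(−5.10/10) = 0.3090
Friis cascade:
  F = 2.483 + (7.745 − 1)/21.88 + (5.649 − 1)/2.825 = 4.437
NF = 10 log₁₀(4.437) = 6.47 dB

6.47 dB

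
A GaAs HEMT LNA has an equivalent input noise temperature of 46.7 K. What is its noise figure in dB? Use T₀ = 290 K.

F = 1 + T_e/T₀ = 1 + 46.7/290 = 1.16103
NF = 10 log₁₀(1.16103) = 0.648 dB

0.648 dB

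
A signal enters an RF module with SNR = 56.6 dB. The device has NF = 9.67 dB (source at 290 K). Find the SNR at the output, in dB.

By definition F = SNR_in/SNR_out, so in dB: SNR_out = SNR_in − NF
SNR_out = 56.6 − 9.67 = 46.93 dB

46.93 dB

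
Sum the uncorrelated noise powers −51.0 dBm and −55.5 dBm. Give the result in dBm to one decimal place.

Convert to linear, add, convert back:
P₁ = 7.94×10⁻⁹ W, P₂ = 2.82×10⁻⁹ W
P_tot = 1.08×10⁻⁸ W → 10 log₁₀(P_tot / 10⁻³) = −49.7 dBm

−49.7 dBm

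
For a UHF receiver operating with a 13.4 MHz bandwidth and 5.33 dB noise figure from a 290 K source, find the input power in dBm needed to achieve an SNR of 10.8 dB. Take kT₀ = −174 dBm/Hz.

−86.6 dBm

Sensitivity = −174 + 10 log₁₀(B) + NF + SNR_min
= −174 + 71.27 + 5.33 + 10.8
= −86.60 dBm → −86.6 dBm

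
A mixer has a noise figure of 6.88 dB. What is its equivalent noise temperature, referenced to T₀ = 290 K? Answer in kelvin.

1124 K

F = 10^(6.88/10) = 4.87528
T_e = (F − 1)·T₀ = (4.87528 − 1) × 290 = 1124 K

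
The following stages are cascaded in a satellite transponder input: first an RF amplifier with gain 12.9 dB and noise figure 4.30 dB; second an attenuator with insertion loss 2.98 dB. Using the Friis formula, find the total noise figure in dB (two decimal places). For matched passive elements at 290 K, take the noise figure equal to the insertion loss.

4.38 dB

Convert to linear (a loss of L dB is a gain of −L dB): F_i = 10^(NF_i/10), G_i = 10^(G_i,dB/10)
  Stage 1: F_1 = 10^(4.30/10) = 2.692, G_1 = 10^(12.9/10) = 19.50
  Stage 2: F_2 = 10^(2.98/10) = 1.986, G_2 = 10^(−2.98/10) = 0.5035
Friis cascade:
  F = 2.692 + (1.986 − 1)/19.50 = 2.742
NF = 10 log₁₀(2.742) = 4.38 dB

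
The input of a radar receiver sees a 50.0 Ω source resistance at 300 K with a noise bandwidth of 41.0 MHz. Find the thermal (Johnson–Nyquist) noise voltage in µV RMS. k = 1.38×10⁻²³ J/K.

5.83 µV

V_n = √(4kTRB)
4kTRB = 4 × 1.38×10⁻²³ × 300 × 5.00×10¹ × 4.10×10⁷ = 3.39×10⁻¹¹ V²
V_n = √(3.39×10⁻¹¹) = 5.83×10⁻⁶ V = 5.83 µV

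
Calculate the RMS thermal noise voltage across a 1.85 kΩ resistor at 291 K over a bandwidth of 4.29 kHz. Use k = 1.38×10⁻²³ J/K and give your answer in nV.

357 nV

V_n = √(4kTRB)
4kTRB = 4 × 1.38×10⁻²³ × 291 × 1.85×10³ × 4.29×10³ = 1.27×10⁻¹³ V²
V_n = √(1.27×10⁻¹³) = 3.57×10⁻⁷ V = 357 nV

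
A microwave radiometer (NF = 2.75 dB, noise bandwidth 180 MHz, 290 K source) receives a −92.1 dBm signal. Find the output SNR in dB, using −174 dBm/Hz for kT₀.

Noise floor: N = −174 + 10 log₁₀(B) + NF
10 log₁₀(1.80×10⁸) = 82.55 dB
N = −174 + 82.55 + 2.75 = −88.70 dBm
SNR = P_sig − N = −92.1 − (−88.70) = −3.40 dB → −3.4 dB

−3.4 dB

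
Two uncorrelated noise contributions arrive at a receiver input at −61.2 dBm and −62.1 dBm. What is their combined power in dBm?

−58.6 dBm

Convert to linear, add, convert back:
P₁ = 7.59×10⁻¹⁰ W, P₂ = 6.17×10⁻¹⁰ W
P_tot = 1.38×10⁻⁹ W → 10 log₁₀(P_tot / 10⁻³) = −58.6 dBm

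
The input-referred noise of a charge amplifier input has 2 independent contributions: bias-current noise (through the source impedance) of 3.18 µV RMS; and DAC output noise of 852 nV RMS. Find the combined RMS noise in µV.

Uncorrelated sources add in power (mean-square): V_tot = √(ΣV_i²)
V_tot = √[(3.18×10⁻⁶)² + (8.52×10⁻⁷)²] = 3.29×10⁻⁶ V = 3.29 µV

3.29 µV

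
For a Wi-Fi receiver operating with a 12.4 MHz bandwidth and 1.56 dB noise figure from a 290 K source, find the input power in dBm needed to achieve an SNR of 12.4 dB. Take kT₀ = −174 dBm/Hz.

Sensitivity = −174 + 10 log₁₀(B) + NF + SNR_min
= −174 + 70.93 + 1.56 + 12.4
= −89.11 dBm → −89.1 dBm

−89.1 dBm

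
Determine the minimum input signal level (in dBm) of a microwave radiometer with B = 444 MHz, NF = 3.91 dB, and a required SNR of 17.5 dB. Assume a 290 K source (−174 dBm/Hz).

−66.1 dBm

Sensitivity = −174 + 10 log₁₀(B) + NF + SNR_min
= −174 + 86.47 + 3.91 + 17.5
= −66.12 dBm → −66.1 dBm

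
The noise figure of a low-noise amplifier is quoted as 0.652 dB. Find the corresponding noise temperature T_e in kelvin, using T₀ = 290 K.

F = 10^(0.652/10) = 1.16198
T_e = (F − 1)·T₀ = (1.16198 − 1) × 290 = 47.0 K

47.0 K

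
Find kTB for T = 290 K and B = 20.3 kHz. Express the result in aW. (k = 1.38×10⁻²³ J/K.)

P_n = kTB = 1.38×10⁻²³ × 290 × 2.03×10⁴ = 8.12×10⁻¹⁷ W = 81.2 aW

81.2 aW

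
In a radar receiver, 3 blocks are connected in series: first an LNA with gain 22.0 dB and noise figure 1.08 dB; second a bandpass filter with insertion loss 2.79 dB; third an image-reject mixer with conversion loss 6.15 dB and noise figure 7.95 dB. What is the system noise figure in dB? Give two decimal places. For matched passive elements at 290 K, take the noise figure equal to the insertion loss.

Convert to linear (a loss of L dB is a gain of −L dB): F_i = 10^(NF_i/10), G_i = 10^(G_i,dB/10)
  Stage 1: F_1 = 10^(1.08/10) = 1.282, G_1 = 10^(22.0/10) = 158.5
  Stage 2: F_2 = 10^(2.79/10) = 1.901, G_2 = 10^(−2.79/10) = 0.5260
  Stage 3: F_3 = 10^(7.95/10) = 6.237, G_3 = 10^(−6.15/10) = 0.2427
Friis cascade:
  F = 1.282 + (1.901 − 1)/158.5 + (6.237 − 1)/83.37 = 1.351
NF = 10 log₁₀(1.351) = 1.31 dB

1.31 dB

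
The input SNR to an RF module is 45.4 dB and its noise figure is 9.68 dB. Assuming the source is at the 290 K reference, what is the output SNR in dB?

By definition F = SNR_in/SNR_out, so in dB: SNR_out = SNR_in − NF
SNR_out = 45.4 − 9.68 = 35.72 dB

35.72 dB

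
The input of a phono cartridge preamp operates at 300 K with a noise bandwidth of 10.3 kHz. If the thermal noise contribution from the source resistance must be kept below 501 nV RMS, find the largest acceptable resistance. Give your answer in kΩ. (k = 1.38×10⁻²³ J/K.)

Johnson–Nyquist: V_n = √(4kTRB) ⇒ R = V_n² / (4kTB)
4kTB = 4 × 1.38×10⁻²³ × 300 × 1.03×10⁴ = 1.71×10⁻¹⁶
R = (5.01×10⁻⁷)² / 1.71×10⁻¹⁶ = 1.47×10³ Ω = 1.47 kΩ

1.47 kΩ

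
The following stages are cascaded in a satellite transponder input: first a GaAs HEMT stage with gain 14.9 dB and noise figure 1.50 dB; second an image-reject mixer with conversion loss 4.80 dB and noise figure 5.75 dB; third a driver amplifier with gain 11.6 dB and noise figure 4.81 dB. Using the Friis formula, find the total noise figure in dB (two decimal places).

Convert to linear (a loss of L dB is a gain of −L dB): F_i = 10^(NF_i/10), G_i = 10^(G_i,dB/10)
  Stage 1: F_1 = 10^(1.50/10) = 1.413, G_1 = 10^(14.9/10) = 30.90
  Stage 2: F_2 = 10^(5.75/10) = 3.758, G_2 = 10^(−4.80/10) = 0.3311
  Stage 3: F_3 = 10^(4.81/10) = 3.027, G_3 = 10^(11.6/10) = 14.45
Friis cascade:
  F = 1.413 + (3.758 − 1)/30.90 + (3.027 − 1)/10.23 = 1.700
NF = 10 log₁₀(1.700) = 2.30 dB

2.30 dB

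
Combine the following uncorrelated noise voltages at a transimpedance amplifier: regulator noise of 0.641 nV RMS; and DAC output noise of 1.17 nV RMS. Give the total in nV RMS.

1.33 nV

Uncorrelated sources add in power (mean-square): V_tot = √(ΣV_i²)
V_tot = √[(6.41×10⁻¹⁰)² + (1.17×10⁻⁹)²] = 1.33×10⁻⁹ V = 1.33 nV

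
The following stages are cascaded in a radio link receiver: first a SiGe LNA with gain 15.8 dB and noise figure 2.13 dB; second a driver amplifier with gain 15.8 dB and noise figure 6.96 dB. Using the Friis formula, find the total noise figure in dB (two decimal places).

Convert to linear (a loss of L dB is a gain of −L dB): F_i = 10^(NF_i/10), G_i = 10^(G_i,dB/10)
  Stage 1: F_1 = 10^(2.13/10) = 1.633, G_1 = 10^(15.8/10) = 38.02
  Stage 2: F_2 = 10^(6.96/10) = 4.966, G_2 = 10^(15.8/10) = 38.02
Friis cascade:
  F = 1.633 + (4.966 − 1)/38.02 = 1.737
NF = 10 log₁₀(1.737) = 2.40 dB

2.40 dB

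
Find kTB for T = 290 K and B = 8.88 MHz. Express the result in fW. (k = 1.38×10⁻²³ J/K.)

P_n = kTB = 1.38×10⁻²³ × 290 × 8.88×10⁶ = 3.55×10⁻¹⁴ W = 35.5 fW

35.5 fW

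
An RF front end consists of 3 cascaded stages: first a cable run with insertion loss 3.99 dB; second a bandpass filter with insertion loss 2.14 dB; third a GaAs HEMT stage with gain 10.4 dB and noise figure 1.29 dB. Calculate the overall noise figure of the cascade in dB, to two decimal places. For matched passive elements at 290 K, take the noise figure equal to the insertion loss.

7.42 dB

Convert to linear (a loss of L dB is a gain of −L dB): F_i = 10^(NF_i/10), G_i = 10^(G_i,dB/10)
  Stage 1: F_1 = 10^(3.99/10) = 2.506, G_1 = 10^(−3.99/10) = 0.3990
  Stage 2: F_2 = 10^(2.14/10) = 1.637, G_2 = 10^(−2.14/10) = 0.6109
  Stage 3: F_3 = 10^(1.29/10) = 1.346, G_3 = 10^(10.4/10) = 10.96
Friis cascade:
  F = 2.506 + (1.637 − 1)/0.3990 + (1.346 − 1)/0.2438 = 5.521
NF = 10 log₁₀(5.521) = 7.42 dB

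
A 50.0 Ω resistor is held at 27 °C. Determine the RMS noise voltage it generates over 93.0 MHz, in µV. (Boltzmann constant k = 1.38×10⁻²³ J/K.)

T = 27 °C + 273.15 = 300.15 K
V_n = √(4kTRB)
4kTRB = 4 × 1.38×10⁻²³ × 300.15 × 5.00×10¹ × 9.30×10⁷ = 7.70×10⁻¹¹ V²
V_n = √(7.70×10⁻¹¹) = 8.78×10⁻⁶ V = 8.78 µV

8.78 µV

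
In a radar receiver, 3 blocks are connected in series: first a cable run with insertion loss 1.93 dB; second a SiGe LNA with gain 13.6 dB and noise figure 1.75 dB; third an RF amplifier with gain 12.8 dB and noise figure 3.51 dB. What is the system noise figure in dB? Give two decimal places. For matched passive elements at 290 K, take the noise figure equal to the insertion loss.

3.83 dB

Convert to linear (a loss of L dB is a gain of −L dB): F_i = 10^(NF_i/10), G_i = 10^(G_i,dB/10)
  Stage 1: F_1 = 10^(1.93/10) = 1.560, G_1 = 10^(−1.93/10) = 0.6412
  Stage 2: F_2 = 10^(1.75/10) = 1.496, G_2 = 10^(13.6/10) = 22.91
  Stage 3: F_3 = 10^(3.51/10) = 2.244, G_3 = 10^(12.8/10) = 19.05
Friis cascade:
  F = 1.560 + (1.496 − 1)/0.6412 + (2.244 − 1)/14.69 = 2.418
NF = 10 log₁₀(2.418) = 3.83 dB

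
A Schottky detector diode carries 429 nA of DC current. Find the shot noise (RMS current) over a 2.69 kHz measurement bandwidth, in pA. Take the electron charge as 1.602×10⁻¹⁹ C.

19.2 pA

I_n = √(2qI·B)
2qI·B = 2 × 1.602×10⁻¹⁹ × 4.29×10⁻⁷ × 2.69×10³ = 3.70×10⁻²² A²
I_n = √(3.70×10⁻²²) = 1.92×10⁻¹¹ A = 19.2 pA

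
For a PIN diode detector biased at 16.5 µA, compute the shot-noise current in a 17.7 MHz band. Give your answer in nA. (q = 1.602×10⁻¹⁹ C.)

I_n = √(2qI·B)
2qI·B = 2 × 1.602×10⁻¹⁹ × 1.65×10⁻⁵ × 1.77×10⁷ = 9.36×10⁻¹⁷ A²
I_n = √(9.36×10⁻¹⁷) = 9.67×10⁻⁹ A = 9.67 nA

9.67 nA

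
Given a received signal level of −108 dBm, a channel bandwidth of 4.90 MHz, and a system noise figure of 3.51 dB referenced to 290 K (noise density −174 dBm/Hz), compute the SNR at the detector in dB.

−4.4 dB

Noise floor: N = −174 + 10 log₁₀(B) + NF
10 log₁₀(4.90×10⁶) = 66.9 dB
N = −174 + 66.9 + 3.51 = −103.59 dBm
SNR = P_sig − N = −108 − (−103.59) = −4.41 dB → −4.4 dB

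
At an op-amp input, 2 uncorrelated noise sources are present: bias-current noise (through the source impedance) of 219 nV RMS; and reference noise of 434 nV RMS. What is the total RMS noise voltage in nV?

Uncorrelated sources add in power (mean-square): V_tot = √(ΣV_i²)
V_tot = √[(2.19×10⁻⁷)² + (4.34×10⁻⁷)²] = 4.86×10⁻⁷ V = 486 nV

486 nV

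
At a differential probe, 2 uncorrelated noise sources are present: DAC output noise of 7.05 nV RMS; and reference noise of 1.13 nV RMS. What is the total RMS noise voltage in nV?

7.14 nV

Uncorrelated sources add in power (mean-square): V_tot = √(ΣV_i²)
V_tot = √[(7.05×10⁻⁹)² + (1.13×10⁻⁹)²] = 7.14×10⁻⁹ V = 7.14 nV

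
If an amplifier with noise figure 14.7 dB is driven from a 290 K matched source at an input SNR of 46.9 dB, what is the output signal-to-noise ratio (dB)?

32.2 dB

By definition F = SNR_in/SNR_out, so in dB: SNR_out = SNR_in − NF
SNR_out = 46.9 − 14.7 = 32.2 dB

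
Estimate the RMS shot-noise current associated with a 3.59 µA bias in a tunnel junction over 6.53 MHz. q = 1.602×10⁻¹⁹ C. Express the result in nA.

I_n = √(2qI·B)
2qI·B = 2 × 1.602×10⁻¹⁹ × 3.59×10⁻⁶ × 6.53×10⁶ = 7.51×10⁻¹⁸ A²
I_n = √(7.51×10⁻¹⁸) = 2.74×10⁻⁹ A = 2.74 nA

2.74 nA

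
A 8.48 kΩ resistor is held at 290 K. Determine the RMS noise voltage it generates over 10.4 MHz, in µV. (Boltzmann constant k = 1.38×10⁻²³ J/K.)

V_n = √(4kTRB)
4kTRB = 4 × 1.38×10⁻²³ × 290 × 8.48×10³ × 1.04×10⁷ = 1.41×10⁻⁹ V²
V_n = √(1.41×10⁻⁹) = 3.76×10⁻⁵ V = 37.6 µV

37.6 µV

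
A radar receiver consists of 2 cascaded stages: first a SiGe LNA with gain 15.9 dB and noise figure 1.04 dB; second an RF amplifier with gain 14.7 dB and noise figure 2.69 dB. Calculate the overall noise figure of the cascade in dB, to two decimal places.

1.11 dB

Convert to linear (a loss of L dB is a gain of −L dB): F_i = 10^(NF_i/10), G_i = 10^(G_i,dB/10)
  Stage 1: F_1 = 10^(1.04/10) = 1.271, G_1 = 10^(15.9/10) = 38.90
  Stage 2: F_2 = 10^(2.69/10) = 1.858, G_2 = 10^(14.7/10) = 29.51
Friis cascade:
  F = 1.271 + (1.858 − 1)/38.90 = 1.293
NF = 10 log₁₀(1.293) = 1.11 dB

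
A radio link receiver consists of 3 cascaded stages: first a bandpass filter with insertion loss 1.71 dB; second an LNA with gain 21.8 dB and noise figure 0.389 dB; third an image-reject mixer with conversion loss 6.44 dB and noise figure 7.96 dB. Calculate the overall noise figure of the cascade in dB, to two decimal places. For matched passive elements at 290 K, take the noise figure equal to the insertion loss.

2.23 dB

Convert to linear (a loss of L dB is a gain of −L dB): F_i = 10^(NF_i/10), G_i = 10^(G_i,dB/10)
  Stage 1: F_1 = 10^(1.71/10) = 1.483, G_1 = 10^(−1.71/10) = 0.6745
  Stage 2: F_2 = 10^(0.389/10) = 1.094, G_2 = 10^(21.8/10) = 151.4
  Stage 3: F_3 = 10^(7.96/10) = 6.252, G_3 = 10^(−6.44/10) = 0.2270
Friis cascade:
  F = 1.483 + (1.094 − 1)/0.6745 + (6.252 − 1)/102.1 = 1.673
NF = 10 log₁₀(1.673) = 2.23 dB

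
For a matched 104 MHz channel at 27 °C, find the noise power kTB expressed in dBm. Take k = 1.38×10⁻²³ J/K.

−93.7 dBm

T = 27 °C + 273.15 = 300.15 K
P_n = kTB = 1.38×10⁻²³ × 300.15 × 1.04×10⁸ = 4.31×10⁻¹³ W
In dBm: 10 log₁₀(4.31×10⁻¹³ / 10⁻³) = −93.7 dBm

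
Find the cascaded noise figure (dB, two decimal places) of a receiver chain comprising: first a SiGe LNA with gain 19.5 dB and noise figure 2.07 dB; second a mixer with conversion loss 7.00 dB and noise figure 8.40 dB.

Convert to linear (a loss of L dB is a gain of −L dB): F_i = 10^(NF_i/10), G_i = 10^(G_i,dB/10)
  Stage 1: F_1 = 10^(2.07/10) = 1.611, G_1 = 10^(19.5/10) = 89.13
  Stage 2: F_2 = 10^(8.40/10) = 6.918, G_2 = 10^(−7.00/10) = 0.1995
Friis cascade:
  F = 1.611 + (6.918 − 1)/89.13 = 1.677
NF = 10 log₁₀(1.677) = 2.25 dB

2.25 dB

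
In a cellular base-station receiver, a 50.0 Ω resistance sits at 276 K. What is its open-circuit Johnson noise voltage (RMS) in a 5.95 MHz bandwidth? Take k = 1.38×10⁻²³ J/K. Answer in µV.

V_n = √(4kTRB)
4kTRB = 4 × 1.38×10⁻²³ × 276 × 5.00×10¹ × 5.95×10⁶ = 4.53×10⁻¹² V²
V_n = √(4.53×10⁻¹²) = 2.13×10⁻⁶ V = 2.13 µV

2.13 µV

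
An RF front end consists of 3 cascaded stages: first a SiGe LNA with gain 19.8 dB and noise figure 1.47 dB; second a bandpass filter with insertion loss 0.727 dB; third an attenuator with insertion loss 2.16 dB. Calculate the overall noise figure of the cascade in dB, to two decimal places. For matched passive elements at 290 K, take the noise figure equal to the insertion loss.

1.50 dB

Convert to linear (a loss of L dB is a gain of −L dB): F_i = 10^(NF_i/10), G_i = 10^(G_i,dB/10)
  Stage 1: F_1 = 10^(1.47/10) = 1.403, G_1 = 10^(19.8/10) = 95.50
  Stage 2: F_2 = 10^(0.727/10) = 1.182, G_2 = 10^(−0.727/10) = 0.8459
  Stage 3: F_3 = 10^(2.16/10) = 1.644, G_3 = 10^(−2.16/10) = 0.6081
Friis cascade:
  F = 1.403 + (1.182 − 1)/95.50 + (1.644 − 1)/80.78 = 1.413
NF = 10 log₁₀(1.413) = 1.50 dB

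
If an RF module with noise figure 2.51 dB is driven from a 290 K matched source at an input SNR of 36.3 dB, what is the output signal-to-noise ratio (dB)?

By definition F = SNR_in/SNR_out, so in dB: SNR_out = SNR_in − NF
SNR_out = 36.3 − 2.51 = 33.79 dB

33.79 dB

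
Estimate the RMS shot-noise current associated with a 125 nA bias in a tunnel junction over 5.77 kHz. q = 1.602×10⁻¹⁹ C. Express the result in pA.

15.2 pA

I_n = √(2qI·B)
2qI·B = 2 × 1.602×10⁻¹⁹ × 1.25×10⁻⁷ × 5.77×10³ = 2.31×10⁻²² A²
I_n = √(2.31×10⁻²²) = 1.52×10⁻¹¹ A = 15.2 pA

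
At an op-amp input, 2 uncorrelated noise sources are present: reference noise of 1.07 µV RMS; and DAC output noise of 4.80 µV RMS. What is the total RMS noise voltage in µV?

Uncorrelated sources add in power (mean-square): V_tot = √(ΣV_i²)
V_tot = √[(1.07×10⁻⁶)² + (4.80×10⁻⁶)²] = 4.92×10⁻⁶ V = 4.92 µV

4.92 µV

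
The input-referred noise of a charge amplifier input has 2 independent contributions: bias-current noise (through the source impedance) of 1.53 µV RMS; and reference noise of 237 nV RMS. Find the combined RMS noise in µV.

1.55 µV

Uncorrelated sources add in power (mean-square): V_tot = √(ΣV_i²)
V_tot = √[(1.53×10⁻⁶)² + (2.37×10⁻⁷)²] = 1.55×10⁻⁶ V = 1.55 µV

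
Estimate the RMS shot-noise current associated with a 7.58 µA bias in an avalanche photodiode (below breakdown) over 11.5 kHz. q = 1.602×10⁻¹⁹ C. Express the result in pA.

167 pA

I_n = √(2qI·B)
2qI·B = 2 × 1.602×10⁻¹⁹ × 7.58×10⁻⁶ × 1.15×10⁴ = 2.79×10⁻²⁰ A²
I_n = √(2.79×10⁻²⁰) = 1.67×10⁻¹⁰ A = 167 pA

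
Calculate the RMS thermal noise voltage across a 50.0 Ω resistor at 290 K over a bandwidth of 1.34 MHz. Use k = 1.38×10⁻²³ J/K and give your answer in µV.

V_n = √(4kTRB)
4kTRB = 4 × 1.38×10⁻²³ × 290 × 5.00×10¹ × 1.34×10⁶ = 1.07×10⁻¹² V²
V_n = √(1.07×10⁻¹²) = 1.04×10⁻⁶ V = 1.04 µV

1.04 µV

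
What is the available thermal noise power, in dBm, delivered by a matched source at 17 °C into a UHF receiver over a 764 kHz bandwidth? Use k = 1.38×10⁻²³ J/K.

T = 17 °C + 273.15 = 290.15 K
P_n = kTB = 1.38×10⁻²³ × 290.15 × 7.64×10⁵ = 3.06×10⁻¹⁵ W
In dBm: 10 log₁₀(3.06×10⁻¹⁵ / 10⁻³) = −115.1 dBm

−115.1 dBm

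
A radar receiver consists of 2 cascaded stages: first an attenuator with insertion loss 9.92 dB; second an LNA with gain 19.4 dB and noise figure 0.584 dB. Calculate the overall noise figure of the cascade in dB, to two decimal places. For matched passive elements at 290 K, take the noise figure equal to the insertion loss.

10.50 dB

Convert to linear (a loss of L dB is a gain of −L dB): F_i = 10^(NF_i/10), G_i = 10^(G_i,dB/10)
  Stage 1: F_1 = 10^(9.92/10) = 9.817, G_1 = 10^(−9.92/10) = 0.1019
  Stage 2: F_2 = 10^(0.584/10) = 1.144, G_2 = 10^(19.4/10) = 87.10
Friis cascade:
  F = 9.817 + (1.144 − 1)/0.1019 = 11.23
NF = 10 log₁₀(11.23) = 10.50 dB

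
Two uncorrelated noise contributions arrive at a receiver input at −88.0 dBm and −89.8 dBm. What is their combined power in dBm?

Convert to linear, add, convert back:
P₁ = 1.58×10⁻¹² W, P₂ = 1.05×10⁻¹² W
P_tot = 2.63×10⁻¹² W → 10 log₁₀(P_tot / 10⁻³) = −85.8 dBm

−85.8 dBm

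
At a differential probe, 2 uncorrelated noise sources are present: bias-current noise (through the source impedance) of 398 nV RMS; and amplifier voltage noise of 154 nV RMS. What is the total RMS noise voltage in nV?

Uncorrelated sources add in power (mean-square): V_tot = √(ΣV_i²)
V_tot = √[(3.98×10⁻⁷)² + (1.54×10⁻⁷)²] = 4.27×10⁻⁷ V = 427 nV

427 nV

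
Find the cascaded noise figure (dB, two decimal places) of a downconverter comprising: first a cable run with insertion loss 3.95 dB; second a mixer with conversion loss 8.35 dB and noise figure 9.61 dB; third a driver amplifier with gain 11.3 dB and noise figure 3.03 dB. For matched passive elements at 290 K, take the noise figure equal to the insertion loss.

Convert to linear (a loss of L dB is a gain of −L dB): F_i = 10^(NF_i/10), G_i = 10^(G_i,dB/10)
  Stage 1: F_1 = 10^(3.95/10) = 2.483, G_1 = 10^(−3.95/10) = 0.4027
  Stage 2: F_2 = 10^(9.61/10) = 9.141, G_2 = 10^(−8.35/10) = 0.1462
  Stage 3: F_3 = 10^(3.03/10) = 2.009, G_3 = 10^(11.3/10) = 13.49
Friis cascade:
  F = 2.483 + (9.141 − 1)/0.4027 + (2.009 − 1)/0.05888 = 39.84
NF = 10 log₁₀(39.84) = 16.00 dB

16.00 dB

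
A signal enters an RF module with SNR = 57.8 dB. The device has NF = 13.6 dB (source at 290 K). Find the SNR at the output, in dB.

44.2 dB

By definition F = SNR_in/SNR_out, so in dB: SNR_out = SNR_in − NF
SNR_out = 57.8 − 13.6 = 44.2 dB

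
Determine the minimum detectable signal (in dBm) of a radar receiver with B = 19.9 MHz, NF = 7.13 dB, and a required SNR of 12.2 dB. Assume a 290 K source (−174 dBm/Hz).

−81.7 dBm

Sensitivity = −174 + 10 log₁₀(B) + NF + SNR_min
= −174 + 72.99 + 7.13 + 12.2
= −81.68 dBm → −81.7 dBm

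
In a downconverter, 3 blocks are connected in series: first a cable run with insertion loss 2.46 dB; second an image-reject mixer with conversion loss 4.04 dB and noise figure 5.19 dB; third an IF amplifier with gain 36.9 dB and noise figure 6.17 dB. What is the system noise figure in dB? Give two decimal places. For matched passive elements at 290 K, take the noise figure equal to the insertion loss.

Convert to linear (a loss of L dB is a gain of −L dB): F_i = 10^(NF_i/10), G_i = 10^(G_i,dB/10)
  Stage 1: F_1 = 10^(2.46/10) = 1.762, G_1 = 10^(−2.46/10) = 0.5675
  Stage 2: F_2 = 10^(5.19/10) = 3.304, G_2 = 10^(−4.04/10) = 0.3945
  Stage 3: F_3 = 10^(6.17/10) = 4.140, G_3 = 10^(36.9/10) = 4898
Friis cascade:
  F = 1.762 + (3.304 − 1)/0.5675 + (4.140 − 1)/0.2239 = 19.85
NF = 10 log₁₀(19.85) = 12.98 dB

12.98 dB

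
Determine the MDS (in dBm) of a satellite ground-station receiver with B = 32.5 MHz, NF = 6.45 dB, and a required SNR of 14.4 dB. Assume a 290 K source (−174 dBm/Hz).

Sensitivity = −174 + 10 log₁₀(B) + NF + SNR_min
= −174 + 75.12 + 6.45 + 14.4
= −78.03 dBm → −78.0 dBm

−78.0 dBm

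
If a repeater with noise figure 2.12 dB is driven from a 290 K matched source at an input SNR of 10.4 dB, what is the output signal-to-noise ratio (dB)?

8.28 dB

By definition F = SNR_in/SNR_out, so in dB: SNR_out = SNR_in − NF
SNR_out = 10.4 − 2.12 = 8.28 dB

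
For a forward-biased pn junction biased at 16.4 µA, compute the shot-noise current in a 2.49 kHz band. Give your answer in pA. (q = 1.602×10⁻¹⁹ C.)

I_n = √(2qI·B)
2qI·B = 2 × 1.602×10⁻¹⁹ × 1.64×10⁻⁵ × 2.49×10³ = 1.31×10⁻²⁰ A²
I_n = √(1.31×10⁻²⁰) = 1.14×10⁻¹⁰ A = 114 pA

114 pA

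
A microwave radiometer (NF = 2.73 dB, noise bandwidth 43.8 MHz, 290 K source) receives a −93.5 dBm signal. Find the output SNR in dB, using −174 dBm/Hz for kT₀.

1.4 dB

Noise floor: N = −174 + 10 log₁₀(B) + NF
10 log₁₀(4.38×10⁷) = 76.41 dB
N = −174 + 76.41 + 2.73 = −94.86 dBm
SNR = P_sig − N = −93.5 − (−94.86) = 1.36 dB → 1.4 dB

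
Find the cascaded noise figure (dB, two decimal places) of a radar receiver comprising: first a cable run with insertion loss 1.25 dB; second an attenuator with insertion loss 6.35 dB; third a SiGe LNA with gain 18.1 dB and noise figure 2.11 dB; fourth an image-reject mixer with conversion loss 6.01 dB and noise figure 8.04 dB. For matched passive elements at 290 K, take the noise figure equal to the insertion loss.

9.93 dB

Convert to linear (a loss of L dB is a gain of −L dB): F_i = 10^(NF_i/10), G_i = 10^(G_i,dB/10)
  Stage 1: F_1 = 10^(1.25/10) = 1.334, G_1 = 10^(−1.25/10) = 0.7499
  Stage 2: F_2 = 10^(6.35/10) = 4.315, G_2 = 10^(−6.35/10) = 0.2317
  Stage 3: F_3 = 10^(2.11/10) = 1.626, G_3 = 10^(18.1/10) = 64.57
  Stage 4: F_4 = 10^(8.04/10) = 6.368, G_4 = 10^(−6.01/10) = 0.2506
Friis cascade:
  F = 1.334 + (4.315 − 1)/0.7499 + (1.626 − 1)/0.1738 + (6.368 − 1)/11.22 = 9.832
NF = 10 log₁₀(9.832) = 9.93 dB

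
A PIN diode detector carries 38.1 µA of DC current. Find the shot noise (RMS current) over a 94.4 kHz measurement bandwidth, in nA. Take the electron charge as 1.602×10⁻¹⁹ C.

I_n = √(2qI·B)
2qI·B = 2 × 1.602×10⁻¹⁹ × 3.81×10⁻⁵ × 9.44×10⁴ = 1.15×10⁻¹⁸ A²
I_n = √(1.15×10⁻¹⁸) = 1.07×10⁻⁹ A = 1.07 nA

1.07 nA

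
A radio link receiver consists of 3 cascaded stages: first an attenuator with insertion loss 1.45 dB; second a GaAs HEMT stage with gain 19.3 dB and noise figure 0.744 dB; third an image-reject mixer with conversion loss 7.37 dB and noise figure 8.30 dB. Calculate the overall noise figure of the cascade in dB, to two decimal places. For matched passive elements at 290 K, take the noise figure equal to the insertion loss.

Convert to linear (a loss of L dB is a gain of −L dB): F_i = 10^(NF_i/10), G_i = 10^(G_i,dB/10)
  Stage 1: F_1 = 10^(1.45/10) = 1.396, G_1 = 10^(−1.45/10) = 0.7161
  Stage 2: F_2 = 10^(0.744/10) = 1.187, G_2 = 10^(19.3/10) = 85.11
  Stage 3: F_3 = 10^(8.30/10) = 6.761, G_3 = 10^(−7.37/10) = 0.1832
Friis cascade:
  F = 1.396 + (1.187 − 1)/0.7161 + (6.761 − 1)/60.95 = 1.752
NF = 10 log₁₀(1.752) = 2.43 dB

2.43 dB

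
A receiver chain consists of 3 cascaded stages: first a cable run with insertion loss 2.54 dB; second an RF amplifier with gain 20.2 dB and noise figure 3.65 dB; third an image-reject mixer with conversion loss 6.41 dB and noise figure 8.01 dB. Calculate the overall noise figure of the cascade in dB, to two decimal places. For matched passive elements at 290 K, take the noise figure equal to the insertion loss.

Convert to linear (a loss of L dB is a gain of −L dB): F_i = 10^(NF_i/10), G_i = 10^(G_i,dB/10)
  Stage 1: F_1 = 10^(2.54/10) = 1.795, G_1 = 10^(−2.54/10) = 0.5572
  Stage 2: F_2 = 10^(3.65/10) = 2.317, G_2 = 10^(20.2/10) = 104.7
  Stage 3: F_3 = 10^(8.01/10) = 6.324, G_3 = 10^(−6.41/10) = 0.2286
Friis cascade:
  F = 1.795 + (2.317 − 1)/0.5572 + (6.324 − 1)/58.34 = 4.250
NF = 10 log₁₀(4.250) = 6.28 dB

6.28 dB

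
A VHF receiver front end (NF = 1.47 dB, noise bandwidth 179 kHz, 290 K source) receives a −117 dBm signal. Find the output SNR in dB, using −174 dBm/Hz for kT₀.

Noise floor: N = −174 + 10 log₁₀(B) + NF
10 log₁₀(1.79×10⁵) = 52.53 dB
N = −174 + 52.53 + 1.47 = −120.00 dBm
SNR = P_sig − N = −117 − (−120.00) = 3.00 dB → 3.0 dB

3.0 dB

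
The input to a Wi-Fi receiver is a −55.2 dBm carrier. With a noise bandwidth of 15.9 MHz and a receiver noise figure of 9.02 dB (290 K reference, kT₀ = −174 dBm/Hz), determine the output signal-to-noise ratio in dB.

Noise floor: N = −174 + 10 log₁₀(B) + NF
10 log₁₀(1.59×10⁷) = 72.01 dB
N = −174 + 72.01 + 9.02 = −92.97 dBm
SNR = P_sig − N = −55.2 − (−92.97) = 37.77 dB → 37.8 dB

37.8 dB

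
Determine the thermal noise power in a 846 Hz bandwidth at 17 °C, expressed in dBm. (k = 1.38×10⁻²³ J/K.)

−144.7 dBm

T = 17 °C + 273.15 = 290.15 K
P_n = kTB = 1.38×10⁻²³ × 290.15 × 8.46×10² = 3.39×10⁻¹⁸ W
In dBm: 10 log₁₀(3.39×10⁻¹⁸ / 10⁻³) = −144.7 dBm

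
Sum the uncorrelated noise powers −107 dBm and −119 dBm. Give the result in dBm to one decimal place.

Convert to linear, add, convert back:
P₁ = 2.00×10⁻¹⁴ W, P₂ = 1.26×10⁻¹⁵ W
P_tot = 2.12×10⁻¹⁴ W → 10 log₁₀(P_tot / 10⁻³) = −106.7 dBm

−106.7 dBm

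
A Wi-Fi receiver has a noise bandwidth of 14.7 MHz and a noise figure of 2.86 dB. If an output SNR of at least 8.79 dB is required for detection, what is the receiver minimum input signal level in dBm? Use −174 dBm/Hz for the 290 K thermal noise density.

Sensitivity = −174 + 10 log₁₀(B) + NF + SNR_min
= −174 + 71.67 + 2.86 + 8.79
= −90.68 dBm → −90.7 dBm

−90.7 dBm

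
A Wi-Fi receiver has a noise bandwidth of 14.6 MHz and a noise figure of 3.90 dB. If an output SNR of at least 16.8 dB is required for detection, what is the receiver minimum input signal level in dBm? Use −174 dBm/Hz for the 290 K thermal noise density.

−81.7 dBm

Sensitivity = −174 + 10 log₁₀(B) + NF + SNR_min
= −174 + 71.64 + 3.90 + 16.8
= −81.66 dBm → −81.7 dBm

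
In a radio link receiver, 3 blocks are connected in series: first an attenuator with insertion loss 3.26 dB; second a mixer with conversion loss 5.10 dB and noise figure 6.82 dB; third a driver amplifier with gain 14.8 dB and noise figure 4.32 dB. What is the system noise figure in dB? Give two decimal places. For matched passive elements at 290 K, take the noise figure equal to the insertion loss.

13.40 dB

Convert to linear (a loss of L dB is a gain of −L dB): F_i = 10^(NF_i/10), G_i = 10^(G_i,dB/10)
  Stage 1: F_1 = 10^(3.26/10) = 2.118, G_1 = 10^(−3.26/10) = 0.4721
  Stage 2: F_2 = 10^(6.82/10) = 4.808, G_2 = 10^(−5.10/10) = 0.3090
  Stage 3: F_3 = 10^(4.32/10) = 2.704, G_3 = 10^(14.8/10) = 30.20
Friis cascade:
  F = 2.118 + (4.808 − 1)/0.4721 + (2.704 − 1)/0.1459 = 21.87
NF = 10 log₁₀(21.87) = 13.40 dB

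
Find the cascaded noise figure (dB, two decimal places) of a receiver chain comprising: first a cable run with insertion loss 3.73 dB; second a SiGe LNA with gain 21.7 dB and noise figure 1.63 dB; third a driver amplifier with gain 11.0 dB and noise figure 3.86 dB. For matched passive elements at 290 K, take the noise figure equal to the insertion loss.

5.39 dB

Convert to linear (a loss of L dB is a gain of −L dB): F_i = 10^(NF_i/10), G_i = 10^(G_i,dB/10)
  Stage 1: F_1 = 10^(3.73/10) = 2.360, G_1 = 10^(−3.73/10) = 0.4236
  Stage 2: F_2 = 10^(1.63/10) = 1.455, G_2 = 10^(21.7/10) = 147.9
  Stage 3: F_3 = 10^(3.86/10) = 2.432, G_3 = 10^(11.0/10) = 12.59
Friis cascade:
  F = 2.360 + (1.455 − 1)/0.4236 + (2.432 − 1)/62.66 = 3.458
NF = 10 log₁₀(3.458) = 5.39 dB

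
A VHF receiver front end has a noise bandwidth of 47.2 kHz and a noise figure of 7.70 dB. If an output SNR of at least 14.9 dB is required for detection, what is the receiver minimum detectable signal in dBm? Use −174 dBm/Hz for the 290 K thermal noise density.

Sensitivity = −174 + 10 log₁₀(B) + NF + SNR_min
= −174 + 46.74 + 7.70 + 14.9
= −104.66 dBm → −104.7 dBm

−104.7 dBm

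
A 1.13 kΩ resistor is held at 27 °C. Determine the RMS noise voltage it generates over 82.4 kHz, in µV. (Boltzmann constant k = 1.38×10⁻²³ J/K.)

1.24 µV

T = 27 °C + 273.15 = 300.15 K
V_n = √(4kTRB)
4kTRB = 4 × 1.38×10⁻²³ × 300.15 × 1.13×10³ × 8.24×10⁴ = 1.54×10⁻¹² V²
V_n = √(1.54×10⁻¹²) = 1.24×10⁻⁶ V = 1.24 µV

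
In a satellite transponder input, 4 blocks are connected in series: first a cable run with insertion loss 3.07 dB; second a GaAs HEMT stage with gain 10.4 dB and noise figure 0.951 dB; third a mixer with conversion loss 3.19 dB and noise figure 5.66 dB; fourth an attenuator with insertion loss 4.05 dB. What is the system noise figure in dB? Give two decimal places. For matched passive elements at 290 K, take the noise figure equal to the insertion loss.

5.58 dB

Convert to linear (a loss of L dB is a gain of −L dB): F_i = 10^(NF_i/10), G_i = 10^(G_i,dB/10)
  Stage 1: F_1 = 10^(3.07/10) = 2.028, G_1 = 10^(−3.07/10) = 0.4932
  Stage 2: F_2 = 10^(0.951/10) = 1.245, G_2 = 10^(10.4/10) = 10.96
  Stage 3: F_3 = 10^(5.66/10) = 3.681, G_3 = 10^(−3.19/10) = 0.4797
  Stage 4: F_4 = 10^(4.05/10) = 2.541, G_4 = 10^(−4.05/10) = 0.3936
Friis cascade:
  F = 2.028 + (1.245 − 1)/0.4932 + (3.681 − 1)/5.408 + (2.541 − 1)/2.594 = 3.614
NF = 10 log₁₀(3.614) = 5.58 dB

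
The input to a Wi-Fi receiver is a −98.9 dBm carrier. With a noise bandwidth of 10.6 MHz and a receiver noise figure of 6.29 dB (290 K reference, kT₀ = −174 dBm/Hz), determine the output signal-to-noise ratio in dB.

−1.4 dB

Noise floor: N = −174 + 10 log₁₀(B) + NF
10 log₁₀(1.06×10⁷) = 70.25 dB
N = −174 + 70.25 + 6.29 = −97.46 dBm
SNR = P_sig − N = −98.9 − (−97.46) = −1.44 dB → −1.4 dB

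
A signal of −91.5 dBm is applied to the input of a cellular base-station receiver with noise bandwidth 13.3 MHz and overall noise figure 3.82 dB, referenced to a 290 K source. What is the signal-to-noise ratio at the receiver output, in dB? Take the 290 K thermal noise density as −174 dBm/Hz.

Noise floor: N = −174 + 10 log₁₀(B) + NF
10 log₁₀(1.33×10⁷) = 71.24 dB
N = −174 + 71.24 + 3.82 = −98.94 dBm
SNR = P_sig − N = −91.5 − (−98.94) = 7.44 dB → 7.4 dB

7.4 dB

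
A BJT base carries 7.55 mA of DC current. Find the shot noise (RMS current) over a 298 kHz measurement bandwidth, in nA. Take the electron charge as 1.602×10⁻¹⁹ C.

I_n = √(2qI·B)
2qI·B = 2 × 1.602×10⁻¹⁹ × 7.55×10⁻³ × 2.98×10⁵ = 7.21×10⁻¹⁶ A²
I_n = √(7.21×10⁻¹⁶) = 2.68×10⁻⁸ A = 26.8 nA

26.8 nA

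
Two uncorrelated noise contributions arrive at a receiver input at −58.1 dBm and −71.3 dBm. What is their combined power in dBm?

Convert to linear, add, convert back:
P₁ = 1.55×10⁻⁹ W, P₂ = 7.41×10⁻¹¹ W
P_tot = 1.62×10⁻⁹ W → 10 log₁₀(P_tot / 10⁻³) = −57.9 dBm

−57.9 dBm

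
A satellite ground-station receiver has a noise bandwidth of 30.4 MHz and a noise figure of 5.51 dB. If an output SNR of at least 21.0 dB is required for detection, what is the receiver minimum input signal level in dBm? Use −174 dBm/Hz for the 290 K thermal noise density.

Sensitivity = −174 + 10 log₁₀(B) + NF + SNR_min
= −174 + 74.83 + 5.51 + 21.0
= −72.66 dBm → −72.7 dBm

−72.7 dBm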